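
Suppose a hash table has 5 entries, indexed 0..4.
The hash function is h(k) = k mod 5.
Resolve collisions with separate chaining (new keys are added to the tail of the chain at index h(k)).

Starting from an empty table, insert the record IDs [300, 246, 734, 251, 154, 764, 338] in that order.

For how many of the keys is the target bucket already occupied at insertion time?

3

Insert 300: h=0, bucket 0 empty -> new chain.
Insert 246: h=1, bucket 1 empty -> new chain.
Insert 734: h=4, bucket 4 empty -> new chain.
Insert 251: h=1, bucket 1 nonempty -> append to chain.
Insert 154: h=4, bucket 4 nonempty -> append to chain.
Insert 764: h=4, bucket 4 nonempty -> append to chain.
Insert 338: h=3, bucket 3 empty -> new chain.
Final buckets:
0: 300
1: 246 -> 251
2: _
3: 338
4: 734 -> 154 -> 764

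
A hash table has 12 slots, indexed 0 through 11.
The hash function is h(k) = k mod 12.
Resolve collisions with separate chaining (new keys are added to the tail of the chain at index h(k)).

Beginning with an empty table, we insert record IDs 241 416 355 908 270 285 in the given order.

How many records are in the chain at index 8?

2

241 → bucket 1
416 → bucket 8
355 → bucket 7
908 → bucket 8 (collision)
270 → bucket 6
285 → bucket 9
Final buckets:
0: .
1: 241
2: .
3: .
4: .
5: .
6: 270
7: 355
8: 416 -> 908
9: 285
10: .
11: .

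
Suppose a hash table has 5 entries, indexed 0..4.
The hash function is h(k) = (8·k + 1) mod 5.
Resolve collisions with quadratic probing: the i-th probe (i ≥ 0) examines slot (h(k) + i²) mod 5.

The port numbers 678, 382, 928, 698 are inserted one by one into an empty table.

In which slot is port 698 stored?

Insert 678: h=0, slot 0 empty -> index 0.
Insert 382: h=2, slot 2 empty -> index 2.
Insert 928: h=0, slot 0 occupied -> index 1.
Insert 698: h=0, slots 0,1 occupied -> index 4.
Table: [678, 928, 382, -, 698]

4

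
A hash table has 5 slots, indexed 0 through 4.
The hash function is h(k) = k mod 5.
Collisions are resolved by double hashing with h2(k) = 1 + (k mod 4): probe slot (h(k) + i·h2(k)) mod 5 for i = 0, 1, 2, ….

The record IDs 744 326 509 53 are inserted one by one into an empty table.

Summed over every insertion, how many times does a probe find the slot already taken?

744 hashes to 4; slot 4 is free -> place at 4.
326 hashes to 1; slot 1 is free -> place at 1.
509 hashes to 4, h2=2; 4,1 taken -> place at 3.
53 hashes to 3, h2=2; 3 taken -> place at 0.
Table: [53, 326, ∅, 509, 744]

3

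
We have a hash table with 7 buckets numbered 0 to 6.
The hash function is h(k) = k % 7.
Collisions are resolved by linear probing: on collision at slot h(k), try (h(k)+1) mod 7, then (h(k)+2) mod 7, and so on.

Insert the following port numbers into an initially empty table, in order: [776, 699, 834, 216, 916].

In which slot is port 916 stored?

3

776 hashes to 6; slot 6 is free → place at 6.
699 hashes to 6; 6 taken → place at 0.
834 hashes to 1; slot 1 is free → place at 1.
216 hashes to 6; 6,0,1 taken → place at 2.
916 hashes to 6; 6,0,1,2 taken → place at 3.
Table: [699, 834, 216, 916, ∅, ∅, 776]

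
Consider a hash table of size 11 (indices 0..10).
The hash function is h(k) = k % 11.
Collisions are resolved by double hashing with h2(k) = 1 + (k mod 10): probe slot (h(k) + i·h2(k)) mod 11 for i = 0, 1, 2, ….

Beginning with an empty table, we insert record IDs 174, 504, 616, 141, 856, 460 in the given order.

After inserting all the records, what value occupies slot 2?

174 hashes to 9; slot 9 is free => place at 9.
504 hashes to 9, h2=5; 9 taken => place at 3.
616 hashes to 0; slot 0 is free => place at 0.
141 hashes to 9, h2=2; 9,0 taken => place at 2.
856 hashes to 9, h2=7; 9 taken => place at 5.
460 hashes to 9, h2=1; 9 taken => place at 10.
Table: [616, —, 141, 504, —, 856, —, —, —, 174, 460]

141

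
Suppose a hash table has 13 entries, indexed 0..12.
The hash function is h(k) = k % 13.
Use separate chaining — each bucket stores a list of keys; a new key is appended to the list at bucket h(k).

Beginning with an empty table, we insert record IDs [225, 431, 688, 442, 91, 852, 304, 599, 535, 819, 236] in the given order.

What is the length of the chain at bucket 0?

3

Insert 225: h=4, bucket 4 empty -> new chain.
Insert 431: h=2, bucket 2 empty -> new chain.
Insert 688: h=12, bucket 12 empty -> new chain.
Insert 442: h=0, bucket 0 empty -> new chain.
Insert 91: h=0, bucket 0 nonempty -> append to chain.
Insert 852: h=7, bucket 7 empty -> new chain.
Insert 304: h=5, bucket 5 empty -> new chain.
Insert 599: h=1, bucket 1 empty -> new chain.
Insert 535: h=2, bucket 2 nonempty -> append to chain.
Insert 819: h=0, bucket 0 nonempty -> append to chain.
Insert 236: h=2, bucket 2 nonempty -> append to chain.
Final buckets:
0: 442 -> 91 -> 819
1: 599
2: 431 -> 535 -> 236
3: -
4: 225
5: 304
6: -
7: 852
8: -
9: -
10: -
11: -
12: 688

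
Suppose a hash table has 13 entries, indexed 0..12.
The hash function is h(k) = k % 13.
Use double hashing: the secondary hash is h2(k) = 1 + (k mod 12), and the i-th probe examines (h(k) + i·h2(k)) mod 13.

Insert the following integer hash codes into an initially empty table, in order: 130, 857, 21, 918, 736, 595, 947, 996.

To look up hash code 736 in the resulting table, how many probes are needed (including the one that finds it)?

130 hashes to 0; slot 0 is free → place at 0.
857 hashes to 12; slot 12 is free → place at 12.
21 hashes to 8; slot 8 is free → place at 8.
918 hashes to 8, h2=7; 8 taken → place at 2.
736 hashes to 8, h2=5; 8,0 taken → place at 5.
595 hashes to 10; slot 10 is free → place at 10.
947 hashes to 11; slot 11 is free → place at 11.
996 hashes to 8, h2=1; 8 taken → place at 9.
Table: [130, —, 918, —, —, 736, —, —, 21, 996, 595, 947, 857]
Lookup 736: h=8, h2=5, probe 8,0,5 → found at 5.

3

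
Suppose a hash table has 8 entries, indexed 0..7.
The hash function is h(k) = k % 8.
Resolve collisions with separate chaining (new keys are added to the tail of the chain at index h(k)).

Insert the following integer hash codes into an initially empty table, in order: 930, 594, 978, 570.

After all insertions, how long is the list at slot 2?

930 → bucket 2
594 → bucket 2 (collision)
978 → bucket 2 (collision)
570 → bucket 2 (collision)
Final buckets:
0: —
1: —
2: 930 -> 594 -> 978 -> 570
3: —
4: —
5: —
6: —
7: —

4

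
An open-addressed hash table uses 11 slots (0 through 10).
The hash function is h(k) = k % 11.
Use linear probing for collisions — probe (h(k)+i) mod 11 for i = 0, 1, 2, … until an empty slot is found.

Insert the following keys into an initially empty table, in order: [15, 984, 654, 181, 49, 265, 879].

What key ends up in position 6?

15 hashes to 4; slot 4 is free -> place at 4.
984 hashes to 5; slot 5 is free -> place at 5.
654 hashes to 5; 5 taken -> place at 6.
181 hashes to 5; 5,6 taken -> place at 7.
49 hashes to 5; 5,6,7 taken -> place at 8.
265 hashes to 1; slot 1 is free -> place at 1.
879 hashes to 10; slot 10 is free -> place at 10.
Table: [_, 265, _, _, 15, 984, 654, 181, 49, _, 879]

654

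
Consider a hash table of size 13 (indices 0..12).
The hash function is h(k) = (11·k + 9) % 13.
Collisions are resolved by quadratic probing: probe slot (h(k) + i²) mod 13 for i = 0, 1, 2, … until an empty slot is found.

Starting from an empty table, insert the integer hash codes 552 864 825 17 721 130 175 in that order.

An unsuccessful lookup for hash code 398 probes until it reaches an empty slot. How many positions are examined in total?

2

552 hashes to 10; slot 10 is free -> place at 10.
864 hashes to 10; 10 taken -> place at 11.
825 hashes to 10; 10,11 taken -> place at 1.
17 hashes to 1; 1 taken -> place at 2.
721 hashes to 10; 10,11,1 taken -> place at 6.
130 hashes to 9; slot 9 is free -> place at 9.
175 hashes to 10; 10,11,1,6 taken -> place at 0.
Table: [175, 825, 17, -, -, -, 721, -, -, 130, 552, 864, -]
Lookup 398: h=6, probe 6,7 → slot 7 empty, not found.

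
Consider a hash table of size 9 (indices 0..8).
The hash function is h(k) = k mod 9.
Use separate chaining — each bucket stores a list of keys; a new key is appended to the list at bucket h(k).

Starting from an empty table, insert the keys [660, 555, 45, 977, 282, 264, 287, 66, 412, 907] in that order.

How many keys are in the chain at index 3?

660 → bucket 3
555 → bucket 6
45 → bucket 0
977 → bucket 5
282 → bucket 3 (collision)
264 → bucket 3 (collision)
287 → bucket 8
66 → bucket 3 (collision)
412 → bucket 7
907 → bucket 7 (collision)
Final buckets:
0: 45
1: ∅
2: ∅
3: 660 -> 282 -> 264 -> 66
4: ∅
5: 977
6: 555
7: 412 -> 907
8: 287

4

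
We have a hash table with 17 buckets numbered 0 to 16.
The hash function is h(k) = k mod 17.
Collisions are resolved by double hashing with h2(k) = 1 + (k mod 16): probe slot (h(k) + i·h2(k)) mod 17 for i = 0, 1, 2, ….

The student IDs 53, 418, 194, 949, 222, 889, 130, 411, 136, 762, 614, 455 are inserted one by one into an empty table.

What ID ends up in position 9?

Insert 53: h=2, slot 2 empty -> index 2.
Insert 418: h=10, slot 10 empty -> index 10.
Insert 194: h=7, slot 7 empty -> index 7.
Insert 949: h=14, slot 14 empty -> index 14.
Insert 222: h=1, slot 1 empty -> index 1.
Insert 889: h=5, slot 5 empty -> index 5.
Insert 130: h=11, slot 11 empty -> index 11.
Insert 411: h=3, slot 3 empty -> index 3.
Insert 136: h=0, slot 0 empty -> index 0.
Insert 762: h=14, h2=11, slot 14 occupied -> index 8.
Insert 614: h=2, h2=7, slot 2 occupied -> index 9.
Insert 455: h=13, slot 13 empty -> index 13.
Table: [136, 222, 53, 411, —, 889, —, 194, 762, 614, 418, 130, —, 455, 949, —, —]

614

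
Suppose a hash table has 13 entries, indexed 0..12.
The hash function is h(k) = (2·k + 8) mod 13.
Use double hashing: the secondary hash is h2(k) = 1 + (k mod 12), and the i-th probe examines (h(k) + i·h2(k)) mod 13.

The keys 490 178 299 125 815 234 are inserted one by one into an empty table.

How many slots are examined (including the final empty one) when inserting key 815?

2

490 hashes to 0; slot 0 is free => place at 0.
178 hashes to 0, h2=11; 0 taken => place at 11.
299 hashes to 8; slot 8 is free => place at 8.
125 hashes to 11, h2=6; 11 taken => place at 4.
815 hashes to 0, h2=12; 0 taken => place at 12.
234 hashes to 8, h2=7; 8 taken => place at 2.
Table: [490, -, 234, -, 125, -, -, -, 299, -, -, 178, 815]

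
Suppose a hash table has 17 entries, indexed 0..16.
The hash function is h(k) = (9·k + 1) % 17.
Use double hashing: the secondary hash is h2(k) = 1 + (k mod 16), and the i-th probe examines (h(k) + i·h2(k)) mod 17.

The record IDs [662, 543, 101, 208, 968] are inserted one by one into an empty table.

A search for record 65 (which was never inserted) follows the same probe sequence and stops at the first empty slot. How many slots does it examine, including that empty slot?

662 hashes to 9; slot 9 is free -> place at 9.
543 hashes to 9, h2=16; 9 taken -> place at 8.
101 hashes to 9, h2=6; 9 taken -> place at 15.
208 hashes to 3; slot 3 is free -> place at 3.
968 hashes to 9, h2=9; 9 taken -> place at 1.
Table: [-, 968, -, 208, -, -, -, -, 543, 662, -, -, -, -, -, 101, -]
Lookup 65: h=8, h2=2, probe 8,10 → slot 10 empty, not found.

2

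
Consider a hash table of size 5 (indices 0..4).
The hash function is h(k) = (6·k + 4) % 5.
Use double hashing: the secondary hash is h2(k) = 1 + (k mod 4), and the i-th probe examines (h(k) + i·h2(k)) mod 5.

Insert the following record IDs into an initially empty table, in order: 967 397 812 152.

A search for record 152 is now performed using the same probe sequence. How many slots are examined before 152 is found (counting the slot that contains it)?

Insert 967: h=1, slot 1 empty => index 1.
Insert 397: h=1, h2=2, slot 1 occupied => index 3.
Insert 812: h=1, h2=1, slot 1 occupied => index 2.
Insert 152: h=1, h2=1, slots 1,2,3 occupied => index 4.
Table: [∅, 967, 812, 397, 152]
Lookup 152: h=1, h2=1, probe 1,2,3,4 → found at 4.

4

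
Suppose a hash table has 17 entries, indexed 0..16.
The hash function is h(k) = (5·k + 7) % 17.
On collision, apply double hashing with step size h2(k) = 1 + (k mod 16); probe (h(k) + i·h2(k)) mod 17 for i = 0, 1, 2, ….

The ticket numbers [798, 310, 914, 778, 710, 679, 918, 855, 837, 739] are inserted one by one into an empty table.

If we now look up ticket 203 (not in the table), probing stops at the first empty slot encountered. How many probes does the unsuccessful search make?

798 hashes to 2; slot 2 is free → place at 2.
310 hashes to 10; slot 10 is free → place at 10.
914 hashes to 4; slot 4 is free → place at 4.
778 hashes to 4, h2=11; 4 taken → place at 15.
710 hashes to 4, h2=7; 4 taken → place at 11.
679 hashes to 2, h2=8; 2,10 taken → place at 1.
918 hashes to 7; slot 7 is free → place at 7.
855 hashes to 15, h2=8; 15 taken → place at 6.
837 hashes to 10, h2=6; 10 taken → place at 16.
739 hashes to 13; slot 13 is free → place at 13.
Table: [_, 679, 798, _, 914, _, 855, 918, _, _, 310, 710, _, 739, _, 778, 837]
Lookup 203: h=2, h2=12, probe 2,14 → slot 14 empty, not found.

2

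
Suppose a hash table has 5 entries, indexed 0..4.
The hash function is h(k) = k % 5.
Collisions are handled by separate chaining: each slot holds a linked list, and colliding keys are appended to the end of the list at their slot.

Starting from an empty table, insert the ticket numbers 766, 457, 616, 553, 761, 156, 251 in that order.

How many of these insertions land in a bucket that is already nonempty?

766 -> bucket 1
457 -> bucket 2
616 -> bucket 1 (collision)
553 -> bucket 3
761 -> bucket 1 (collision)
156 -> bucket 1 (collision)
251 -> bucket 1 (collision)
Final buckets:
0: _
1: 766 -> 616 -> 761 -> 156 -> 251
2: 457
3: 553
4: _

4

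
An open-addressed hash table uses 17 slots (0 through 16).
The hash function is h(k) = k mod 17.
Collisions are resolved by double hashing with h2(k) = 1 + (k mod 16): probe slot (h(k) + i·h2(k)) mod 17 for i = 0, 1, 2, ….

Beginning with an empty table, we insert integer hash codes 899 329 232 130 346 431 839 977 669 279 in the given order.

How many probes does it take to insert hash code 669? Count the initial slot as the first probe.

899 hashes to 15; slot 15 is free -> place at 15.
329 hashes to 6; slot 6 is free -> place at 6.
232 hashes to 11; slot 11 is free -> place at 11.
130 hashes to 11, h2=3; 11 taken -> place at 14.
346 hashes to 6, h2=11; 6 taken -> place at 0.
431 hashes to 6, h2=16; 6 taken -> place at 5.
839 hashes to 6, h2=8; 6,14,5 taken -> place at 13.
977 hashes to 8; slot 8 is free -> place at 8.
669 hashes to 6, h2=14; 6 taken -> place at 3.
279 hashes to 7; slot 7 is free -> place at 7.
Table: [346, -, -, 669, -, 431, 329, 279, 977, -, -, 232, -, 839, 130, 899, -]

2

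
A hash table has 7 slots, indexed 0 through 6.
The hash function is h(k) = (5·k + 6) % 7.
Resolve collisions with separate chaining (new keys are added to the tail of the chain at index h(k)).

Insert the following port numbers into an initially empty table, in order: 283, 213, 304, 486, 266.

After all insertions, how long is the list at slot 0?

Insert 283: h=0, bucket 0 empty -> new chain.
Insert 213: h=0, bucket 0 nonempty -> append to chain.
Insert 304: h=0, bucket 0 nonempty -> append to chain.
Insert 486: h=0, bucket 0 nonempty -> append to chain.
Insert 266: h=6, bucket 6 empty -> new chain.
Final buckets:
0: 283 -> 213 -> 304 -> 486
1: —
2: —
3: —
4: —
5: —
6: 266

4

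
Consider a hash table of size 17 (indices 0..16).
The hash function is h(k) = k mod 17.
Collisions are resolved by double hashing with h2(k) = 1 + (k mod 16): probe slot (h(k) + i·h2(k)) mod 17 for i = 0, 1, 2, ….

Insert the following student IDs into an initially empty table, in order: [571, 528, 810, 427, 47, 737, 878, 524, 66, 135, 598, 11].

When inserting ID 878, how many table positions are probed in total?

571: h=10 => slot 10
528: h=1 => slot 1
810: h=11 => slot 11
427: h=2 => slot 2
47: h=13 => slot 13
737: h=6 => slot 6
878: h=11, h2=15, probe 11,9 => slot 9
524: h=14 => slot 14
66: h=15 => slot 15
135: h=16 => slot 16
598: h=3 => slot 3
11: h=11, h2=12, probe 11,6,1,13,8 => slot 8
Table: [—, 528, 427, 598, —, —, 737, —, 11, 878, 571, 810, —, 47, 524, 66, 135]

2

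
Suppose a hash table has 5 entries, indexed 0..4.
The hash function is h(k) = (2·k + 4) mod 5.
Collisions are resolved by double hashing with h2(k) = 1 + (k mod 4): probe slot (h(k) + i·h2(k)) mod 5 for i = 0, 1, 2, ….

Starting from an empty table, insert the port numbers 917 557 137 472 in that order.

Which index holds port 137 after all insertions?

2

917: h=3 -> slot 3
557: h=3, h2=2, probe 3,0 -> slot 0
137: h=3, h2=2, probe 3,0,2 -> slot 2
472: h=3, h2=1, probe 3,4 -> slot 4
Table: [557, _, 137, 917, 472]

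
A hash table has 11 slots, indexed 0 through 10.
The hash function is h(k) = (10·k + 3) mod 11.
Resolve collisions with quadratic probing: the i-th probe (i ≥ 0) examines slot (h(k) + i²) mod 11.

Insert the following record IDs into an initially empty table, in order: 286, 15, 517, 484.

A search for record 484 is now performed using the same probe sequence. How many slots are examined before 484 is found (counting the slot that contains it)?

Insert 286: h=3, slot 3 empty -> index 3.
Insert 15: h=10, slot 10 empty -> index 10.
Insert 517: h=3, slot 3 occupied -> index 4.
Insert 484: h=3, slots 3,4 occupied -> index 7.
Table: [_, _, _, 286, 517, _, _, 484, _, _, 15]
Lookup 484: h=3, probe 3,4,7 → found at 7.

3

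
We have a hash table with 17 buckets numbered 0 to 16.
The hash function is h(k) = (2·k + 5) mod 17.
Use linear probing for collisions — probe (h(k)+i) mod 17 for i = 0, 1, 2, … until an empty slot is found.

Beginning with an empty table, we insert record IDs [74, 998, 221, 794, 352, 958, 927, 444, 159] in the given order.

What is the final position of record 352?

74 hashes to 0; slot 0 is free -> place at 0.
998 hashes to 12; slot 12 is free -> place at 12.
221 hashes to 5; slot 5 is free -> place at 5.
794 hashes to 12; 12 taken -> place at 13.
352 hashes to 12; 12,13 taken -> place at 14.
958 hashes to 0; 0 taken -> place at 1.
927 hashes to 6; slot 6 is free -> place at 6.
444 hashes to 9; slot 9 is free -> place at 9.
159 hashes to 0; 0,1 taken -> place at 2.
Table: [74, 958, 159, —, —, 221, 927, —, —, 444, —, —, 998, 794, 352, —, —]

14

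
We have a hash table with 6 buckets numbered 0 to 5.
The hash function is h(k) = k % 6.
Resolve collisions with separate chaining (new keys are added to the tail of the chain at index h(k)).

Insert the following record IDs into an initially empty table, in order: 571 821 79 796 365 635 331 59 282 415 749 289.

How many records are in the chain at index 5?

571 → bucket 1
821 → bucket 5
79 → bucket 1 (collision)
796 → bucket 4
365 → bucket 5 (collision)
635 → bucket 5 (collision)
331 → bucket 1 (collision)
59 → bucket 5 (collision)
282 → bucket 0
415 → bucket 1 (collision)
749 → bucket 5 (collision)
289 → bucket 1 (collision)
Final buckets:
0: 282
1: 571 -> 79 -> 331 -> 415 -> 289
2: _
3: _
4: 796
5: 821 -> 365 -> 635 -> 59 -> 749

5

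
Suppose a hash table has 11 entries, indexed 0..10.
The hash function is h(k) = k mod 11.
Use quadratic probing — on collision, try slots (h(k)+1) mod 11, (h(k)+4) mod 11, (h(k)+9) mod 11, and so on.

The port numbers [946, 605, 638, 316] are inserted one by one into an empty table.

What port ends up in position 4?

946 hashes to 0; slot 0 is free => place at 0.
605 hashes to 0; 0 taken => place at 1.
638 hashes to 0; 0,1 taken => place at 4.
316 hashes to 8; slot 8 is free => place at 8.
Table: [946, 605, —, —, 638, —, —, —, 316, —, —]

638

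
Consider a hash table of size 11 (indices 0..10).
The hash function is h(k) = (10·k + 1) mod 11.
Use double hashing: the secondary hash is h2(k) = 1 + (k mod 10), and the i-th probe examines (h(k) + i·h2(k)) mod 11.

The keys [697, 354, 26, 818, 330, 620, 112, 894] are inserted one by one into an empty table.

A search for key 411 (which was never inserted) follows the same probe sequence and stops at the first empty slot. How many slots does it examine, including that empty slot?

5

697: h=8 => slot 8
354: h=10 => slot 10
26: h=8, h2=7, probe 8,4 => slot 4
818: h=8, h2=9, probe 8,6 => slot 6
330: h=1 => slot 1
620: h=8, h2=1, probe 8,9 => slot 9
112: h=10, h2=3, probe 10,2 => slot 2
894: h=9, h2=5, probe 9,3 => slot 3
Table: [∅, 330, 112, 894, 26, ∅, 818, ∅, 697, 620, 354]
Lookup 411: h=8, h2=2, probe 8,10,1,3,5 → slot 5 empty, not found.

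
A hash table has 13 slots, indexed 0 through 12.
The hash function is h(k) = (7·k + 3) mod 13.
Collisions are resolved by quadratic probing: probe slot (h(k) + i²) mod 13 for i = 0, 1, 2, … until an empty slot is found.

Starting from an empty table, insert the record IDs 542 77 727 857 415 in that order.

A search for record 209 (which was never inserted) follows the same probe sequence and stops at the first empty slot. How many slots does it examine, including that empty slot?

2

Insert 542: h=1, slot 1 empty → index 1.
Insert 77: h=9, slot 9 empty → index 9.
Insert 727: h=9, slot 9 occupied → index 10.
Insert 857: h=9, slots 9,10 occupied → index 0.
Insert 415: h=9, slots 9,10,0 occupied → index 5.
Table: [857, 542, _, _, _, 415, _, _, _, 77, 727, _, _]
Lookup 209: h=10, probe 10,11 → slot 11 empty, not found.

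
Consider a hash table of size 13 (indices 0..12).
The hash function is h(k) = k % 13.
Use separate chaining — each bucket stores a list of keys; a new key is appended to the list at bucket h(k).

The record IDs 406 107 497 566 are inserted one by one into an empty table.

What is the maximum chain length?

406 → bucket 3
107 → bucket 3 (collision)
497 → bucket 3 (collision)
566 → bucket 7
Final buckets:
0: -
1: -
2: -
3: 406 -> 107 -> 497
4: -
5: -
6: -
7: 566
8: -
9: -
10: -
11: -
12: -

3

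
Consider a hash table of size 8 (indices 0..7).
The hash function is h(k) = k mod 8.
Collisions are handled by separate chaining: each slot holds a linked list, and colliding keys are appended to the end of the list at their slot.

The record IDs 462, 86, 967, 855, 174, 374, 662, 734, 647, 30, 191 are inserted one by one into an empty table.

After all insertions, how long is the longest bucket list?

7

462 -> bucket 6
86 -> bucket 6 (collision)
967 -> bucket 7
855 -> bucket 7 (collision)
174 -> bucket 6 (collision)
374 -> bucket 6 (collision)
662 -> bucket 6 (collision)
734 -> bucket 6 (collision)
647 -> bucket 7 (collision)
30 -> bucket 6 (collision)
191 -> bucket 7 (collision)
Final buckets:
0: -
1: -
2: -
3: -
4: -
5: -
6: 462 -> 86 -> 174 -> 374 -> 662 -> 734 -> 30
7: 967 -> 855 -> 647 -> 191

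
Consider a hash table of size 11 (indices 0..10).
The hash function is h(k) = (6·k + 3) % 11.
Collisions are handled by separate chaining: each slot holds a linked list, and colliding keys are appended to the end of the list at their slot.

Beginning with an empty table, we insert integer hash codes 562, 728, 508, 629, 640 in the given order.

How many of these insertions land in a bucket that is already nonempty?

562 -> bucket 9
728 -> bucket 4
508 -> bucket 4 (collision)
629 -> bucket 4 (collision)
640 -> bucket 4 (collision)
Final buckets:
0: —
1: —
2: —
3: —
4: 728 -> 508 -> 629 -> 640
5: —
6: —
7: —
8: —
9: 562
10: —

3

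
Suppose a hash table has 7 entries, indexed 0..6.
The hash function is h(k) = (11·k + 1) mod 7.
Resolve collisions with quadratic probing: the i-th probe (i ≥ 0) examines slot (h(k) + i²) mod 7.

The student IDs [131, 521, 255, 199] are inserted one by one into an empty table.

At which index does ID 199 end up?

Insert 131: h=0, slot 0 empty => index 0.
Insert 521: h=6, slot 6 empty => index 6.
Insert 255: h=6, slots 6,0 occupied => index 3.
Insert 199: h=6, slots 6,0,3 occupied => index 1.
Table: [131, 199, _, 255, _, _, 521]

1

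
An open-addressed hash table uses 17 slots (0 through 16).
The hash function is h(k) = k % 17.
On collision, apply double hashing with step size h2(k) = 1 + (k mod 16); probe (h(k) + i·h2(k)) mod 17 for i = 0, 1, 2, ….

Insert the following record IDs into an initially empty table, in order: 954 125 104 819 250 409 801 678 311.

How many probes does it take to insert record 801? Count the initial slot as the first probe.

Insert 954: h=2, slot 2 empty -> index 2.
Insert 125: h=6, slot 6 empty -> index 6.
Insert 104: h=2, h2=9, slot 2 occupied -> index 11.
Insert 819: h=3, slot 3 empty -> index 3.
Insert 250: h=12, slot 12 empty -> index 12.
Insert 409: h=1, slot 1 empty -> index 1.
Insert 801: h=2, h2=2, slot 2 occupied -> index 4.
Insert 678: h=15, slot 15 empty -> index 15.
Insert 311: h=5, slot 5 empty -> index 5.
Table: [—, 409, 954, 819, 801, 311, 125, —, —, —, —, 104, 250, —, —, 678, —]

2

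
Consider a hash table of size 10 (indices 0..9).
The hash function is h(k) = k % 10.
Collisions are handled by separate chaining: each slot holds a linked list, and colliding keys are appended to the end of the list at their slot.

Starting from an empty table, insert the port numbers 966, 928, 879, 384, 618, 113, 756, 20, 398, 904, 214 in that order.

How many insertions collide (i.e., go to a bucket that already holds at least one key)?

5

Insert 966: h=6, bucket 6 empty → new chain.
Insert 928: h=8, bucket 8 empty → new chain.
Insert 879: h=9, bucket 9 empty → new chain.
Insert 384: h=4, bucket 4 empty → new chain.
Insert 618: h=8, bucket 8 nonempty → append to chain.
Insert 113: h=3, bucket 3 empty → new chain.
Insert 756: h=6, bucket 6 nonempty → append to chain.
Insert 20: h=0, bucket 0 empty → new chain.
Insert 398: h=8, bucket 8 nonempty → append to chain.
Insert 904: h=4, bucket 4 nonempty → append to chain.
Insert 214: h=4, bucket 4 nonempty → append to chain.
Final buckets:
0: 20
1: —
2: —
3: 113
4: 384 -> 904 -> 214
5: —
6: 966 -> 756
7: —
8: 928 -> 618 -> 398
9: 879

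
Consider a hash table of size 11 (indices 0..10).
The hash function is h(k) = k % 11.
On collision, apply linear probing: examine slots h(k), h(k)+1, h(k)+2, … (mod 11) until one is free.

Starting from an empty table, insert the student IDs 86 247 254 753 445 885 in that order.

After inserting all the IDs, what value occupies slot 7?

445

86: h=9 => slot 9
247: h=5 => slot 5
254: h=1 => slot 1
753: h=5, probe 5,6 => slot 6
445: h=5, probe 5,6,7 => slot 7
885: h=5, probe 5,6,7,8 => slot 8
Table: [—, 254, —, —, —, 247, 753, 445, 885, 86, —]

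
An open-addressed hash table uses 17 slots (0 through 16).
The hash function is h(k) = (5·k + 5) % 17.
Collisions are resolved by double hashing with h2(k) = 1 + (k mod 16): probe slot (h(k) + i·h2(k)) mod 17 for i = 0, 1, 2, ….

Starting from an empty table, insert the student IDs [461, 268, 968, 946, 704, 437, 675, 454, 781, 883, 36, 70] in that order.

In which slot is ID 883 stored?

8

Insert 461: h=15, slot 15 empty -> index 15.
Insert 268: h=2, slot 2 empty -> index 2.
Insert 968: h=0, slot 0 empty -> index 0.
Insert 946: h=9, slot 9 empty -> index 9.
Insert 704: h=6, slot 6 empty -> index 6.
Insert 437: h=14, slot 14 empty -> index 14.
Insert 675: h=14, h2=4, slot 14 occupied -> index 1.
Insert 454: h=14, h2=7, slot 14 occupied -> index 4.
Insert 781: h=0, h2=14, slots 0,14 occupied -> index 11.
Insert 883: h=0, h2=4, slots 0,4 occupied -> index 8.
Insert 36: h=15, h2=5, slot 15 occupied -> index 3.
Insert 70: h=15, h2=7, slot 15 occupied -> index 5.
Table: [968, 675, 268, 36, 454, 70, 704, ∅, 883, 946, ∅, 781, ∅, ∅, 437, 461, ∅]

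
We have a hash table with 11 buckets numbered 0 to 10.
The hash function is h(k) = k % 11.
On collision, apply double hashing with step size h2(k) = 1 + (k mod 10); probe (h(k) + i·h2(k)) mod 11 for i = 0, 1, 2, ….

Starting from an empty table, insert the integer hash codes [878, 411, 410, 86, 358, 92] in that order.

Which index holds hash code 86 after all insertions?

5

878 hashes to 9; slot 9 is free => place at 9.
411 hashes to 4; slot 4 is free => place at 4.
410 hashes to 3; slot 3 is free => place at 3.
86 hashes to 9, h2=7; 9 taken => place at 5.
358 hashes to 6; slot 6 is free => place at 6.
92 hashes to 4, h2=3; 4 taken => place at 7.
Table: [—, —, —, 410, 411, 86, 358, 92, —, 878, —]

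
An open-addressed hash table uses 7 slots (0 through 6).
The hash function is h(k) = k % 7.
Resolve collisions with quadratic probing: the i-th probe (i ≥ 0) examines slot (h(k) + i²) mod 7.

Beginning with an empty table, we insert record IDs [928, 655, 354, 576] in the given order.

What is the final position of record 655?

928: h=4 => slot 4
655: h=4, probe 4,5 => slot 5
354: h=4, probe 4,5,1 => slot 1
576: h=2 => slot 2
Table: [—, 354, 576, —, 928, 655, —]

5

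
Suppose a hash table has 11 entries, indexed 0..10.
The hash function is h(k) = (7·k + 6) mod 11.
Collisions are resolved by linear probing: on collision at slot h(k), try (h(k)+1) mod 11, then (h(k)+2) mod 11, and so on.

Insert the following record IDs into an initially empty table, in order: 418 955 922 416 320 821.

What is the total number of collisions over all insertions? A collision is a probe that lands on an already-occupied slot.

3

418: h=6 -> slot 6
955: h=3 -> slot 3
922: h=3, probe 3,4 -> slot 4
416: h=3, probe 3,4,5 -> slot 5
320: h=2 -> slot 2
821: h=0 -> slot 0
Table: [821, ., 320, 955, 922, 416, 418, ., ., ., .]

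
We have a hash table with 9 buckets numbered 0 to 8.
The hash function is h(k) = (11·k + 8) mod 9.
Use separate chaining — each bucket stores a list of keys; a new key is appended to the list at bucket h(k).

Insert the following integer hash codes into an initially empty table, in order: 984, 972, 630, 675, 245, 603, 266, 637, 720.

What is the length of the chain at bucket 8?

5

984 → bucket 5
972 → bucket 8
630 → bucket 8 (collision)
675 → bucket 8 (collision)
245 → bucket 3
603 → bucket 8 (collision)
266 → bucket 0
637 → bucket 4
720 → bucket 8 (collision)
Final buckets:
0: 266
1: -
2: -
3: 245
4: 637
5: 984
6: -
7: -
8: 972 -> 630 -> 675 -> 603 -> 720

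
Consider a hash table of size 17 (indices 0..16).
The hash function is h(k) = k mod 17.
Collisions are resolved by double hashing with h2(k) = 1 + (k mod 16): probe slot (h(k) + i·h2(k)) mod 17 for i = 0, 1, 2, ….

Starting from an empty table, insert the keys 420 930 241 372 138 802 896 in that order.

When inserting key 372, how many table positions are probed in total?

Insert 420: h=12, slot 12 empty -> index 12.
Insert 930: h=12, h2=3, slot 12 occupied -> index 15.
Insert 241: h=3, slot 3 empty -> index 3.
Insert 372: h=15, h2=5, slots 15,3 occupied -> index 8.
Insert 138: h=2, slot 2 empty -> index 2.
Insert 802: h=3, h2=3, slot 3 occupied -> index 6.
Insert 896: h=12, h2=1, slot 12 occupied -> index 13.
Table: [., ., 138, 241, ., ., 802, ., 372, ., ., ., 420, 896, ., 930, .]

3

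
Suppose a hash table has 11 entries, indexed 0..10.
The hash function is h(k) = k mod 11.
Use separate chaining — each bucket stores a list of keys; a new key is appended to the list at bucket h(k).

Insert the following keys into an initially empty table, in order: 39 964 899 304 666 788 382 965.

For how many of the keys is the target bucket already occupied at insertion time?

39 → bucket 6
964 → bucket 7
899 → bucket 8
304 → bucket 7 (collision)
666 → bucket 6 (collision)
788 → bucket 7 (collision)
382 → bucket 8 (collision)
965 → bucket 8 (collision)
Final buckets:
0: ∅
1: ∅
2: ∅
3: ∅
4: ∅
5: ∅
6: 39 -> 666
7: 964 -> 304 -> 788
8: 899 -> 382 -> 965
9: ∅
10: ∅

5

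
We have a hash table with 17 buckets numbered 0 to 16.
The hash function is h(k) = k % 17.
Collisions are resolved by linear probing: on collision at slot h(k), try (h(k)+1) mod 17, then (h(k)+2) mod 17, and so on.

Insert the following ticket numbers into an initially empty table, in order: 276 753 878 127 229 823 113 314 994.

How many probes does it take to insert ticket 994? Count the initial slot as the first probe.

Insert 276: h=4, slot 4 empty -> index 4.
Insert 753: h=5, slot 5 empty -> index 5.
Insert 878: h=11, slot 11 empty -> index 11.
Insert 127: h=8, slot 8 empty -> index 8.
Insert 229: h=8, slot 8 occupied -> index 9.
Insert 823: h=7, slot 7 empty -> index 7.
Insert 113: h=11, slot 11 occupied -> index 12.
Insert 314: h=8, slots 8,9 occupied -> index 10.
Insert 994: h=8, slots 8,9,10,11,12 occupied -> index 13.
Table: [—, —, —, —, 276, 753, —, 823, 127, 229, 314, 878, 113, 994, —, —, —]

6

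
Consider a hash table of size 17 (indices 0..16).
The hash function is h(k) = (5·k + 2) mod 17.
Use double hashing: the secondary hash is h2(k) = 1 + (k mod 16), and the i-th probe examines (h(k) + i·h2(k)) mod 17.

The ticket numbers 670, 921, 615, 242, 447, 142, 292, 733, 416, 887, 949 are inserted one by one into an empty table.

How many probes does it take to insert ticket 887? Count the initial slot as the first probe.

3

Insert 670: h=3, slot 3 empty → index 3.
Insert 921: h=0, slot 0 empty → index 0.
Insert 615: h=0, h2=8, slot 0 occupied → index 8.
Insert 242: h=5, slot 5 empty → index 5.
Insert 447: h=10, slot 10 empty → index 10.
Insert 142: h=15, slot 15 empty → index 15.
Insert 292: h=0, h2=5, slots 0,5,10,15,3,8 occupied → index 13.
Insert 733: h=12, slot 12 empty → index 12.
Insert 416: h=8, h2=1, slot 8 occupied → index 9.
Insert 887: h=0, h2=8, slots 0,8 occupied → index 16.
Insert 949: h=4, slot 4 empty → index 4.
Table: [921, -, -, 670, 949, 242, -, -, 615, 416, 447, -, 733, 292, -, 142, 887]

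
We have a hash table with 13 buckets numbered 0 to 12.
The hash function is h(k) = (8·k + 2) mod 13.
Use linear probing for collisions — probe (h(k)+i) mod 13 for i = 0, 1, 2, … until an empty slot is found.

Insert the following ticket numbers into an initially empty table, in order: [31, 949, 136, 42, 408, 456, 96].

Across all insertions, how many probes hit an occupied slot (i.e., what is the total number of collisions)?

31 hashes to 3; slot 3 is free → place at 3.
949 hashes to 2; slot 2 is free → place at 2.
136 hashes to 11; slot 11 is free → place at 11.
42 hashes to 0; slot 0 is free → place at 0.
408 hashes to 3; 3 taken → place at 4.
456 hashes to 10; slot 10 is free → place at 10.
96 hashes to 3; 3,4 taken → place at 5.
Table: [42, _, 949, 31, 408, 96, _, _, _, _, 456, 136, _]

3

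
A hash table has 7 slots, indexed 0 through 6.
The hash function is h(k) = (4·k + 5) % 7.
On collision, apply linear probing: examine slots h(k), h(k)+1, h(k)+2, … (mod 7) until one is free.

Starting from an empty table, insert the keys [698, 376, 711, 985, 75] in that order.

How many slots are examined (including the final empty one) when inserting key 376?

2

698 hashes to 4; slot 4 is free -> place at 4.
376 hashes to 4; 4 taken -> place at 5.
711 hashes to 0; slot 0 is free -> place at 0.
985 hashes to 4; 4,5 taken -> place at 6.
75 hashes to 4; 4,5,6,0 taken -> place at 1.
Table: [711, 75, —, —, 698, 376, 985]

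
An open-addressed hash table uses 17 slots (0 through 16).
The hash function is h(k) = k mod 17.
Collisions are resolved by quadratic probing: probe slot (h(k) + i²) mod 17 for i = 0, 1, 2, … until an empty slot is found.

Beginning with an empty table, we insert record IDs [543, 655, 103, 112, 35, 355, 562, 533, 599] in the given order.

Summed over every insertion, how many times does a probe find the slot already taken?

Insert 543: h=16, slot 16 empty → index 16.
Insert 655: h=9, slot 9 empty → index 9.
Insert 103: h=1, slot 1 empty → index 1.
Insert 112: h=10, slot 10 empty → index 10.
Insert 35: h=1, slot 1 occupied → index 2.
Insert 355: h=15, slot 15 empty → index 15.
Insert 562: h=1, slots 1,2 occupied → index 5.
Insert 533: h=6, slot 6 empty → index 6.
Insert 599: h=4, slot 4 empty → index 4.
Table: [—, 103, 35, —, 599, 562, 533, —, —, 655, 112, —, —, —, —, 355, 543]

3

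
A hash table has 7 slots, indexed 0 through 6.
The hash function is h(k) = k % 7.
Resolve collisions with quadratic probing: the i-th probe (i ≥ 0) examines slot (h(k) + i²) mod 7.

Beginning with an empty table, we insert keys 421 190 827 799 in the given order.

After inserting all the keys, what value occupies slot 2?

190

Insert 421: h=1, slot 1 empty -> index 1.
Insert 190: h=1, slot 1 occupied -> index 2.
Insert 827: h=1, slots 1,2 occupied -> index 5.
Insert 799: h=1, slots 1,2,5 occupied -> index 3.
Table: [—, 421, 190, 799, —, 827, —]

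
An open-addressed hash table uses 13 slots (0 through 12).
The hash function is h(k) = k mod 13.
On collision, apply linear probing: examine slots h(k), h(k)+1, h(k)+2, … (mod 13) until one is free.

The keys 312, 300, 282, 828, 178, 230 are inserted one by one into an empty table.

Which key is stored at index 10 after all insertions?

828

312: h=0 -> slot 0
300: h=1 -> slot 1
282: h=9 -> slot 9
828: h=9, probe 9,10 -> slot 10
178: h=9, probe 9,10,11 -> slot 11
230: h=9, probe 9,10,11,12 -> slot 12
Table: [312, 300, —, —, —, —, —, —, —, 282, 828, 178, 230]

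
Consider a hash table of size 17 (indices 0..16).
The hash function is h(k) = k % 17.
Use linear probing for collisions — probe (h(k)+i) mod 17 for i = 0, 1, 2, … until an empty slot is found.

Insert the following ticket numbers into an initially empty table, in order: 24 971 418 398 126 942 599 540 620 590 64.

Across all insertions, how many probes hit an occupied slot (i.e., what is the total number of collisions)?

15

24: h=7 => slot 7
971: h=2 => slot 2
418: h=10 => slot 10
398: h=7, probe 7,8 => slot 8
126: h=7, probe 7,8,9 => slot 9
942: h=7, probe 7,8,9,10,11 => slot 11
599: h=4 => slot 4
540: h=13 => slot 13
620: h=8, probe 8,9,10,11,12 => slot 12
590: h=12, probe 12,13,14 => slot 14
64: h=13, probe 13,14,15 => slot 15
Table: [-, -, 971, -, 599, -, -, 24, 398, 126, 418, 942, 620, 540, 590, 64, -]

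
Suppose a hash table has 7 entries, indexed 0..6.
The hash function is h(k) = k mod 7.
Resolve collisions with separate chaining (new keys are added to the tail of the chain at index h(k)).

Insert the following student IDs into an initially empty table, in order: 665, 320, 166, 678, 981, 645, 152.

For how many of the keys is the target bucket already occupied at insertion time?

3

665 → bucket 0
320 → bucket 5
166 → bucket 5 (collision)
678 → bucket 6
981 → bucket 1
645 → bucket 1 (collision)
152 → bucket 5 (collision)
Final buckets:
0: 665
1: 981 -> 645
2: _
3: _
4: _
5: 320 -> 166 -> 152
6: 678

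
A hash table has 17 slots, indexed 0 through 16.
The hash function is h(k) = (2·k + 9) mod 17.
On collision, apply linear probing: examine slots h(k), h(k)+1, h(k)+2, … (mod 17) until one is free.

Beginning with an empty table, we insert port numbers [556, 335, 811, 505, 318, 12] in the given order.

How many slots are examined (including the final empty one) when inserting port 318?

Insert 556: h=16, slot 16 empty -> index 16.
Insert 335: h=16, slot 16 occupied -> index 0.
Insert 811: h=16, slots 16,0 occupied -> index 1.
Insert 505: h=16, slots 16,0,1 occupied -> index 2.
Insert 318: h=16, slots 16,0,1,2 occupied -> index 3.
Insert 12: h=16, slots 16,0,1,2,3 occupied -> index 4.
Table: [335, 811, 505, 318, 12, _, _, _, _, _, _, _, _, _, _, _, 556]

5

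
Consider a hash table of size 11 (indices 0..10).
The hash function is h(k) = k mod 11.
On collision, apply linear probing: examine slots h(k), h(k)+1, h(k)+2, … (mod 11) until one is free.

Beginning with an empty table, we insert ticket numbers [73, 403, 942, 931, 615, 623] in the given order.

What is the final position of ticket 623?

Insert 73: h=7, slot 7 empty -> index 7.
Insert 403: h=7, slot 7 occupied -> index 8.
Insert 942: h=7, slots 7,8 occupied -> index 9.
Insert 931: h=7, slots 7,8,9 occupied -> index 10.
Insert 615: h=10, slot 10 occupied -> index 0.
Insert 623: h=7, slots 7,8,9,10,0 occupied -> index 1.
Table: [615, 623, _, _, _, _, _, 73, 403, 942, 931]

1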